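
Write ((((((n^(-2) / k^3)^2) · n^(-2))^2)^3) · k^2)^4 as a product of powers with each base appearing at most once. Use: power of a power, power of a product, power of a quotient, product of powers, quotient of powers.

k^(-136)n^(-144)

((((((n^(-2) / k^3)^2) · n^(-2))^2)^3) · k^2)^4
= ((((((n^(-2) / k^3)^2) · n^(-2))^2)^3)^4) · ((k^2)^4)    [power of a product]
= (((((n^(-2) / k^3)^2) · n^(-2))^2)^12) · ((k^2)^4)    [power of a power]
= ((((n^(-2) / k^3)^2) · n^(-2))^24) · ((k^2)^4)    [power of a power]
= ((((n^(-2) / k^3)^2)^24) · ((n^(-2))^24)) · ((k^2)^4)    [power of a product]
= (((n^(-2) / k^3)^48) · ((n^(-2))^24)) · ((k^2)^4)    [power of a power]
= ((((n^(-2))^48) / ((k^3)^48)) · ((n^(-2))^24)) · ((k^2)^4)    [power of a quotient]
= ((n^(-96) / ((k^3)^48)) · ((n^(-2))^24)) · ((k^2)^4)    [power of a power]
= ((n^(-96) / k^144) · ((n^(-2))^24)) · ((k^2)^4)    [power of a power]
= ((n^(-96) / k^144) · n^(-48)) · ((k^2)^4)    [power of a power]
= ((n^(-96) / k^144) · n^(-48)) · k^8    [power of a power]
= k^(-136)n^(-144)    [quotient of powers; product of powers]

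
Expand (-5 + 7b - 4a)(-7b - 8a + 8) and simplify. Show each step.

(-5 + 7b - 4a)(-7b - 8a + 8)
= 35b + 40a - 40 - 49b^2 - 56ab + 56b + 28ab + 32a^2 - 32a    [distributive law]
= 91b + 8a - 40 - 49b^2 - 28ab + 32a^2    [combine like terms]

91b + 8a - 40 - 49b^2 - 28ab + 32a^2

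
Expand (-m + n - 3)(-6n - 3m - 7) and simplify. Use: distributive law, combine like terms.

3mn + 3m² + 16m - 6n² + 11n + 21

(-m + n - 3)(-6n - 3m - 7)
= 6mn + 3m² + 7m - 6n² - 3mn - 7n + 18n + 9m + 21    [distributive law]
= 3mn + 3m² + 16m - 6n² + 11n + 21    [combine like terms]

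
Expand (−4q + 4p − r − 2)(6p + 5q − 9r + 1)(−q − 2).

(−4q + 4p − r − 2)(6p + 5q − 9r + 1)(−q − 2)
= (−24pq − 20q² + 36qr − 4q + 24p² + 20pq − 36pr + 4p − 6pr − 5qr + 9r² − r − 12p − 10q + 18r − 2)(−q − 2)    [distributive law]
= (−4pq − 20q² + 31qr − 14q + 24p² − 42pr − 8p + 9r² + 17r − 2)(−q − 2)    [combine like terms]
= 4pq² + 8pq + 20q³ + 40q² − 31q²r − 62qr + 14q² + 28q − 24p²q − 48p² + 42pqr + 84pr + 8pq + 16p − 9qr² − 18r² − 17qr − 34r + 2q + 4    [distributive law]
= 4pq² + 16pq + 20q³ + 54q² − 31q²r − 79qr + 30q − 24p²q − 48p² + 42pqr + 84pr + 16p − 9qr² − 18r² − 34r + 4    [combine like terms]

4pq² + 16pq + 20q³ + 54q² − 31q²r − 79qr + 30q − 24p²q − 48p² + 42pqr + 84pr + 16p − 9qr² − 18r² − 34r + 4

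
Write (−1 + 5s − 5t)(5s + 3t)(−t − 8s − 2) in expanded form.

(−1 + 5s − 5t)(5s + 3t)(−t − 8s − 2)
= (−5s − 3t + 25s² + 15st − 25st − 15t²)(−t − 8s − 2)    [distributive law]
= (−5s − 3t + 25s² − 10st − 15t²)(−t − 8s − 2)    [combine like terms]
= 5st + 40s² + 10s + 3t² + 24st + 6t − 25s²t − 200s³ − 50s² + 10st² + 80s²t + 20st + 15t³ + 120st² + 30t²    [distributive law]
= 49st − 10s² + 10s + 33t² + 6t + 55s²t − 200s³ + 130st² + 15t³    [combine like terms]

49st − 10s² + 10s + 33t² + 6t + 55s²t − 200s³ + 130st² + 15t³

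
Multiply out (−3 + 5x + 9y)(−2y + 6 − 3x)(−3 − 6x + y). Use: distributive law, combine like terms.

(−3 + 5x + 9y)(−2y + 6 − 3x)(−3 − 6x + y)
= (6y − 18 + 9x − 10xy + 30x − 15x^2 − 18y^2 + 54y − 27xy)(−3 − 6x + y)    [distributive law]
= (60y − 18 + 39x − 37xy − 15x^2 − 18y^2)(−3 − 6x + y)    [combine like terms]
= −180y − 360xy + 60y^2 + 54 + 108x − 18y − 117x − 234x^2 + 39xy + 111xy + 222x^2y − 37xy^2 + 45x^2 + 90x^3 − 15x^2y + 54y^2 + 108xy^2 − 18y^3    [distributive law]
= −198y − 210xy + 114y^2 + 54 − 9x − 189x^2 + 207x^2y + 71xy^2 + 90x^3 − 18y^3    [combine like terms]

−198y − 210xy + 114y^2 + 54 − 9x − 189x^2 + 207x^2y + 71xy^2 + 90x^3 − 18y^3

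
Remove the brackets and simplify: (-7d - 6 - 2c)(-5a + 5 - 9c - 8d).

(-7d - 6 - 2c)(-5a + 5 - 9c - 8d)
= 35ad - 35d + 63cd + 56d^2 + 30a - 30 + 54c + 48d + 10ac - 10c + 18c^2 + 16cd    [distributive law]
= 35ad + 13d + 79cd + 56d^2 + 30a - 30 + 44c + 10ac + 18c^2    [combine like terms]

35ad + 13d + 79cd + 56d^2 + 30a - 30 + 44c + 10ac + 18c^2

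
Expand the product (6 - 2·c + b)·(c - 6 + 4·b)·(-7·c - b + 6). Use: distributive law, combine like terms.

-138·c^2 - 186·b·c + 360·c + 144·b - 216 + 6·b^2 + 14·c^3 + 51·b·c^2 - 21·b^2·c - 4·b^3

(6 - 2·c + b)·(c - 6 + 4·b)·(-7·c - b + 6)
= (6·c - 36 + 24·b - 2·c^2 + 12·c - 8·b·c + b·c - 6·b + 4·b^2)·(-7·c - b + 6)    [distributive law]
= (18·c - 36 + 18·b - 2·c^2 - 7·b·c + 4·b^2)·(-7·c - b + 6)    [combine like terms]
= -126·c^2 - 18·b·c + 108·c + 252·c + 36·b - 216 - 126·b·c - 18·b^2 + 108·b + 14·c^3 + 2·b·c^2 - 12·c^2 + 49·b·c^2 + 7·b^2·c - 42·b·c - 28·b^2·c - 4·b^3 + 24·b^2    [distributive law]
= -138·c^2 - 186·b·c + 360·c + 144·b - 216 + 6·b^2 + 14·c^3 + 51·b·c^2 - 21·b^2·c - 4·b^3    [combine like terms]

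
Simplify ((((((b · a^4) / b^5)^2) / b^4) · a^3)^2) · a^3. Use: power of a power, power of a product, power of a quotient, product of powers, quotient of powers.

((((((b · a^4) / b^5)^2) / b^4) · a^3)^2) · a^3
= ((((((b · a^4) / b^5)^2) / b^4)^2) · ((a^3)^2)) · a^3    [power of a product]
= ((((((b · a^4) / b^5)^2)^2) / ((b^4)^2)) · ((a^3)^2)) · a^3    [power of a quotient]
= (((((b · a^4) / b^5)^4) / ((b^4)^2)) · ((a^3)^2)) · a^3    [power of a power]
= (((((b · a^4)^4) / ((b^5)^4)) / ((b^4)^2)) · ((a^3)^2)) · a^3    [power of a quotient]
= (((((b^4) · ((a^4)^4)) / ((b^5)^4)) / ((b^4)^2)) · ((a^3)^2)) · a^3    [power of a product]
= ((((b^4 · a^16) / ((b^5)^4)) / ((b^4)^2)) · ((a^3)^2)) · a^3    [power of a power]
= ((((b^4 · a^16) / b^20) / ((b^4)^2)) · ((a^3)^2)) · a^3    [power of a power]
= ((((b^4 · a^16) / b^20) / b^8) · ((a^3)^2)) · a^3    [power of a power]
= ((((b^4 · a^16) / b^20) / b^8) · a^6) · a^3    [power of a power]
= a^25b^(-24)    [quotient of powers; product of powers]

a^25b^(-24)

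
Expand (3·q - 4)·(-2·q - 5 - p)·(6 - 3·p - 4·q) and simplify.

-8·q² + 30·p·q² + 24·q³ - 122·q - 13·p·q + 9·p²·q + 120 - 36·p - 12·p²

(3·q - 4)·(-2·q - 5 - p)·(6 - 3·p - 4·q)
= (-6·q² - 15·q - 3·p·q + 8·q + 20 + 4·p)·(6 - 3·p - 4·q)    [distributive law]
= (-6·q² - 7·q - 3·p·q + 20 + 4·p)·(6 - 3·p - 4·q)    [combine like terms]
= -36·q² + 18·p·q² + 24·q³ - 42·q + 21·p·q + 28·q² - 18·p·q + 9·p²·q + 12·p·q² + 120 - 60·p - 80·q + 24·p - 12·p² - 16·p·q    [distributive law]
= -8·q² + 30·p·q² + 24·q³ - 122·q - 13·p·q + 9·p²·q + 120 - 36·p - 12·p²    [combine like terms]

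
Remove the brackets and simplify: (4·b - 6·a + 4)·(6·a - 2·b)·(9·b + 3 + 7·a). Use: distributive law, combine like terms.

268·a·b^2 + 268·a·b - 72·a^2·b - 72·b^3 - 96·b^2 + 60·a^2 - 252·a^3 + 72·a - 24·b

(4·b - 6·a + 4)·(6·a - 2·b)·(9·b + 3 + 7·a)
= (24·a·b - 8·b^2 - 36·a^2 + 12·a·b + 24·a - 8·b)·(9·b + 3 + 7·a)    [distributive law]
= (36·a·b - 8·b^2 - 36·a^2 + 24·a - 8·b)·(9·b + 3 + 7·a)    [combine like terms]
= 324·a·b^2 + 108·a·b + 252·a^2·b - 72·b^3 - 24·b^2 - 56·a·b^2 - 324·a^2·b - 108·a^2 - 252·a^3 + 216·a·b + 72·a + 168·a^2 - 72·b^2 - 24·b - 56·a·b    [distributive law]
= 268·a·b^2 + 268·a·b - 72·a^2·b - 72·b^3 - 96·b^2 + 60·a^2 - 252·a^3 + 72·a - 24·b    [combine like terms]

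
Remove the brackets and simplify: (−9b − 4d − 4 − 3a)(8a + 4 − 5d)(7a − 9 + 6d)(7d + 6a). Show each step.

−4230a²bd − 3024a³b − 954abd + 2376a²b + 801abd² + 2268bd + 1944ab − 4347bd² + 1890bd³ − 1613a²d² − 2754a³d − 1517ad² − 1142a²d + 986ad³ − 924d² + 1196ad − 1092d³ + 840d⁴ − 552a³ + 1704a² + 1008d + 864a − 1008a⁴

(−9b − 4d − 4 − 3a)(8a + 4 − 5d)(7a − 9 + 6d)(7d + 6a)
= (−72ab − 36b + 45bd − 32ad − 16d + 20d² − 32a − 16 + 20d − 24a² − 12a + 15ad)(7a − 9 + 6d)(7d + 6a)    [distributive law]
= (−72ab − 36b + 45bd − 17ad + 4d + 20d² − 44a − 16 − 24a²)(7a − 9 + 6d)(7d + 6a)    [combine like terms]
= (−504a²b + 648ab − 432abd − 252ab + 324b − 216bd + 315abd − 405bd + 270bd² − 119a²d + 153ad − 102ad² + 28ad − 36d + 24d² + 140ad² − 180d² + 120d³ − 308a² + 396a − 264ad − 112a + 144 − 96d − 168a³ + 216a² − 144a²d)(7d + 6a)    [distributive law]
= (−504a²b + 396ab − 117abd + 324b − 621bd + 270bd² − 263a²d − 83ad + 38ad² − 132d − 156d² + 120d³ − 92a² + 284a + 144 − 168a³)(7d + 6a)    [combine like terms]
= −3528a²bd − 3024a³b + 2772abd + 2376a²b − 819abd² − 702a²bd + 2268bd + 1944ab − 4347bd² − 3726abd + 1890bd³ + 1620abd² − 1841a²d² − 1578a³d − 581ad² − 498a²d + 266ad³ + 228a²d² − 924d² − 792ad − 1092d³ − 936ad² + 840d⁴ + 720ad³ − 644a²d − 552a³ + 1988ad + 1704a² + 1008d + 864a − 1176a³d − 1008a⁴    [distributive law]
= −4230a²bd − 3024a³b − 954abd + 2376a²b + 801abd² + 2268bd + 1944ab − 4347bd² + 1890bd³ − 1613a²d² − 2754a³d − 1517ad² − 1142a²d + 986ad³ − 924d² + 1196ad − 1092d³ + 840d⁴ − 552a³ + 1704a² + 1008d + 864a − 1008a⁴    [combine like terms]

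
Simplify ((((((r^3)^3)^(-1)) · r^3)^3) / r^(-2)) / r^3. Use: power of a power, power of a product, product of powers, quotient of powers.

((((((r^3)^3)^(-1)) · r^3)^3) / r^(-2)) / r^3
= ((((((r^3)^3)^(-1))^3) · ((r^3)^3)) / r^(-2)) / r^3    [power of a product]
= (((((r^3)^3)^(-3)) · ((r^3)^3)) / r^(-2)) / r^3    [power of a power]
= ((((r^3)^(-9)) · ((r^3)^3)) / r^(-2)) / r^3    [power of a power]
= ((r^(-27) · ((r^3)^3)) / r^(-2)) / r^3    [power of a power]
= ((r^(-27) · r^9) / r^(-2)) / r^3    [power of a power]
= (r^(-18) / r^(-2)) / r^3    [product of powers]
= r^(-16) / r^3    [quotient of powers]
= r^(-19)    [quotient of powers]

r^(-19)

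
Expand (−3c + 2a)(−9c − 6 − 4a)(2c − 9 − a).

54c^3 − 207c^2 − 39ac^2 − 162c + 12ac − 10a^2c + 108a + 84a^2 + 8a^3

(−3c + 2a)(−9c − 6 − 4a)(2c − 9 − a)
= (27c^2 + 18c + 12ac − 18ac − 12a − 8a^2)(2c − 9 − a)    [distributive law]
= (27c^2 + 18c − 6ac − 12a − 8a^2)(2c − 9 − a)    [combine like terms]
= 54c^3 − 243c^2 − 27ac^2 + 36c^2 − 162c − 18ac − 12ac^2 + 54ac + 6a^2c − 24ac + 108a + 12a^2 − 16a^2c + 72a^2 + 8a^3    [distributive law]
= 54c^3 − 207c^2 − 39ac^2 − 162c + 12ac − 10a^2c + 108a + 84a^2 + 8a^3    [combine like terms]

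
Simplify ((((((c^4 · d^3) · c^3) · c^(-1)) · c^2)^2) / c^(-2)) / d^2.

c^18·d^4

((((((c^4 · d^3) · c^3) · c^(-1)) · c^2)^2) / c^(-2)) / d^2
= ((((((c^4 · d^3) · c^3) · c^(-1))^2) · ((c^2)^2)) / c^(-2)) / d^2    [power of a product]
= ((((((c^4 · d^3) · c^3)^2) · ((c^(-1))^2)) · ((c^2)^2)) / c^(-2)) / d^2    [power of a product]
= ((((((c^4 · d^3)^2) · ((c^3)^2)) · ((c^(-1))^2)) · ((c^2)^2)) / c^(-2)) / d^2    [power of a product]
= (((((((c^4)^2) · ((d^3)^2)) · ((c^3)^2)) · ((c^(-1))^2)) · ((c^2)^2)) / c^(-2)) / d^2    [power of a product]
= (((((c^8 · ((d^3)^2)) · ((c^3)^2)) · ((c^(-1))^2)) · ((c^2)^2)) / c^(-2)) / d^2    [power of a power]
= (((((c^8 · d^6) · ((c^3)^2)) · ((c^(-1))^2)) · ((c^2)^2)) / c^(-2)) / d^2    [power of a power]
= (((((c^8 · d^6) · c^6) · ((c^(-1))^2)) · ((c^2)^2)) / c^(-2)) / d^2    [power of a power]
= (((((c^8 · d^6) · c^6) · c^(-2)) · ((c^2)^2)) / c^(-2)) / d^2    [power of a power]
= (((((c^8 · d^6) · c^6) · c^(-2)) · c^4) / c^(-2)) / d^2    [power of a power]
= c^18·d^4    [quotient of powers; product of powers]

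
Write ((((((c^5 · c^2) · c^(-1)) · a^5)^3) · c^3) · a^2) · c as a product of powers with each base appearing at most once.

((((((c^5 · c^2) · c^(-1)) · a^5)^3) · c^3) · a^2) · c
= ((((((c^5 · c^2) · c^(-1))^3) · ((a^5)^3)) · c^3) · a^2) · c    [power of a product]
= ((((((c^5 · c^2)^3) · ((c^(-1))^3)) · ((a^5)^3)) · c^3) · a^2) · c    [power of a product]
= (((((((c^5)^3) · ((c^2)^3)) · ((c^(-1))^3)) · ((a^5)^3)) · c^3) · a^2) · c    [power of a product]
= (((((c^15 · ((c^2)^3)) · ((c^(-1))^3)) · ((a^5)^3)) · c^3) · a^2) · c    [power of a power]
= (((((c^15 · c^6) · ((c^(-1))^3)) · ((a^5)^3)) · c^3) · a^2) · c    [power of a power]
= ((((c^21 · ((c^(-1))^3)) · ((a^5)^3)) · c^3) · a^2) · c    [product of powers]
= ((((c^21 · c^(-3)) · ((a^5)^3)) · c^3) · a^2) · c    [power of a power]
= (((c^18 · ((a^5)^3)) · c^3) · a^2) · c    [product of powers]
= (((c^18 · a^15) · c^3) · a^2) · c    [power of a power]
= a^17c^22    [product of powers]

a^17c^22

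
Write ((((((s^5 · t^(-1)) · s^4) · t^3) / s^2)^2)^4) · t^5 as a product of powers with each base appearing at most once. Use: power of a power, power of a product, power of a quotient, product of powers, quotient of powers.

s^56t^21

((((((s^5 · t^(-1)) · s^4) · t^3) / s^2)^2)^4) · t^5
= (((((s^5 · t^(-1)) · s^4) · t^3) / s^2)^8) · t^5    [power of a power]
= (((((s^5 · t^(-1)) · s^4) · t^3)^8) / ((s^2)^8)) · t^5    [power of a quotient]
= (((((s^5 · t^(-1)) · s^4)^8) · ((t^3)^8)) / ((s^2)^8)) · t^5    [power of a product]
= (((((s^5 · t^(-1))^8) · ((s^4)^8)) · ((t^3)^8)) / ((s^2)^8)) · t^5    [power of a product]
= ((((((s^5)^8) · ((t^(-1))^8)) · ((s^4)^8)) · ((t^3)^8)) / ((s^2)^8)) · t^5    [power of a product]
= ((((s^40 · ((t^(-1))^8)) · ((s^4)^8)) · ((t^3)^8)) / ((s^2)^8)) · t^5    [power of a power]
= ((((s^40 · t^(-8)) · ((s^4)^8)) · ((t^3)^8)) / ((s^2)^8)) · t^5    [power of a power]
= ((((s^40 · t^(-8)) · s^32) · ((t^3)^8)) / ((s^2)^8)) · t^5    [power of a power]
= ((((s^40 · t^(-8)) · s^32) · t^24) / ((s^2)^8)) · t^5    [power of a power]
= ((((s^40 · t^(-8)) · s^32) · t^24) / s^16) · t^5    [power of a power]
= s^56t^21    [quotient of powers; product of powers]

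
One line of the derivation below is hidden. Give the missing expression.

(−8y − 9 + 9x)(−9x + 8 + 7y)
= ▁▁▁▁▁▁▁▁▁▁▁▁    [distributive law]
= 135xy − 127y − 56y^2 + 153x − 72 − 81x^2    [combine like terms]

By distributive law:

72xy − 64y − 56y^2 + 81x − 72 − 63y − 81x^2 + 72x + 63xy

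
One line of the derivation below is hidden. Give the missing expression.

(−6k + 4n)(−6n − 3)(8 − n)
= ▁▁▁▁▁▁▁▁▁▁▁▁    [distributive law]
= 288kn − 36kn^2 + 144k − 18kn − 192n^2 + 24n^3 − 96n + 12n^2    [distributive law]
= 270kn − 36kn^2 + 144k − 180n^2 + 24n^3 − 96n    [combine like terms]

After distributive law, the bracketed line is:

(36kn + 18k − 24n^2 − 12n)(8 − n)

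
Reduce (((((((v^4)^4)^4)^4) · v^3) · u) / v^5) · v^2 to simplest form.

uv^256

(((((((v^4)^4)^4)^4) · v^3) · u) / v^5) · v^2
= ((((((v^4)^4)^16) · v^3) · u) / v^5) · v^2    [power of a power]
= (((((v^4)^64) · v^3) · u) / v^5) · v^2    [power of a power]
= (((v^256 · v^3) · u) / v^5) · v^2    [power of a power]
= ((v^259 · u) / v^5) · v^2    [product of powers]
= uv^256    [quotient of powers; product of powers]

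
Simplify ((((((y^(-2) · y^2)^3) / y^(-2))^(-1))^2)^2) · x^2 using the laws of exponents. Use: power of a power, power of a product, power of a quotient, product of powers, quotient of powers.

x^2y^(-8)

((((((y^(-2) · y^2)^3) / y^(-2))^(-1))^2)^2) · x^2
= (((((y^(-2) · y^2)^3) / y^(-2))^(-1))^4) · x^2    [power of a power]
= ((((y^(-2) · y^2)^3) / y^(-2))^(-4)) · x^2    [power of a power]
= ((((y^(-2) · y^2)^3)^(-4)) / ((y^(-2))^(-4))) · x^2    [power of a quotient]
= (((y^(-2) · y^2)^(-12)) / ((y^(-2))^(-4))) · x^2    [power of a power]
= ((((y^(-2))^(-12)) · ((y^2)^(-12))) / ((y^(-2))^(-4))) · x^2    [power of a product]
= ((y^24 · ((y^2)^(-12))) / ((y^(-2))^(-4))) · x^2    [power of a power]
= ((y^24 · y^(-24)) / ((y^(-2))^(-4))) · x^2    [power of a power]
= (y^0 / ((y^(-2))^(-4))) · x^2    [product of powers]
= (y^0 / y^8) · x^2    [power of a power]
= y^(-8) · x^2    [quotient of powers]
= x^2y^(-8)    [rearrange]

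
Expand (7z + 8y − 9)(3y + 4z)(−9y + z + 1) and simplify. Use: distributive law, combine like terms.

(7z + 8y − 9)(3y + 4z)(−9y + z + 1)
= (21yz + 28z^2 + 24y^2 + 32yz − 27y − 36z)(−9y + z + 1)    [distributive law]
= (53yz + 28z^2 + 24y^2 − 27y − 36z)(−9y + z + 1)    [combine like terms]
= −477y^2z + 53yz^2 + 53yz − 252yz^2 + 28z^3 + 28z^2 − 216y^3 + 24y^2z + 24y^2 + 243y^2 − 27yz − 27y + 324yz − 36z^2 − 36z    [distributive law]
= −453y^2z − 199yz^2 + 350yz + 28z^3 − 8z^2 − 216y^3 + 267y^2 − 27y − 36z    [combine like terms]

−453y^2z − 199yz^2 + 350yz + 28z^3 − 8z^2 − 216y^3 + 267y^2 − 27y − 36z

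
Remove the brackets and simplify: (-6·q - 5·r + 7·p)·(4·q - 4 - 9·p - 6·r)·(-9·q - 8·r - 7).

(-6·q - 5·r + 7·p)·(4·q - 4 - 9·p - 6·r)·(-9·q - 8·r - 7)
= (-24·q² + 24·q + 54·p·q + 36·q·r - 20·q·r + 20·r + 45·p·r + 30·r² + 28·p·q - 28·p - 63·p² - 42·p·r)·(-9·q - 8·r - 7)    [distributive law]
= (-24·q² + 24·q + 82·p·q + 16·q·r + 20·r + 3·p·r + 30·r² - 28·p - 63·p²)·(-9·q - 8·r - 7)    [combine like terms]
= 216·q³ + 192·q²·r + 168·q² - 216·q² - 192·q·r - 168·q - 738·p·q² - 656·p·q·r - 574·p·q - 144·q²·r - 128·q·r² - 112·q·r - 180·q·r - 160·r² - 140·r - 27·p·q·r - 24·p·r² - 21·p·r - 270·q·r² - 240·r³ - 210·r² + 252·p·q + 224·p·r + 196·p + 567·p²·q + 504·p²·r + 441·p²    [distributive law]
= 216·q³ + 48·q²·r - 48·q² - 484·q·r - 168·q - 738·p·q² - 683·p·q·r - 322·p·q - 398·q·r² - 370·r² - 140·r - 24·p·r² + 203·p·r - 240·r³ + 196·p + 567·p²·q + 504·p²·r + 441·p²    [combine like terms]

216·q³ + 48·q²·r - 48·q² - 484·q·r - 168·q - 738·p·q² - 683·p·q·r - 322·p·q - 398·q·r² - 370·r² - 140·r - 24·p·r² + 203·p·r - 240·r³ + 196·p + 567·p²·q + 504·p²·r + 441·p²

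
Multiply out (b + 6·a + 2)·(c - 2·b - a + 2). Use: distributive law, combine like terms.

(b + 6·a + 2)·(c - 2·b - a + 2)
= b·c - 2·b^2 - a·b + 2·b + 6·a·c - 12·a·b - 6·a^2 + 12·a + 2·c - 4·b - 2·a + 4    [distributive law]
= b·c - 2·b^2 - 13·a·b - 2·b + 6·a·c - 6·a^2 + 10·a + 2·c + 4    [combine like terms]

b·c - 2·b^2 - 13·a·b - 2·b + 6·a·c - 6·a^2 + 10·a + 2·c + 4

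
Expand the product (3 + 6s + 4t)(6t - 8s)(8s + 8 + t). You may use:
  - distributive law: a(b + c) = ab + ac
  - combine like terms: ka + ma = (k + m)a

(3 + 6s + 4t)(6t - 8s)(8s + 8 + t)
= (18t - 24s + 36st - 48s^2 + 24t^2 - 32st)(8s + 8 + t)    [distributive law]
= (18t - 24s + 4st - 48s^2 + 24t^2)(8s + 8 + t)    [combine like terms]
= 144st + 144t + 18t^2 - 192s^2 - 192s - 24st + 32s^2t + 32st + 4st^2 - 384s^3 - 384s^2 - 48s^2t + 192st^2 + 192t^2 + 24t^3    [distributive law]
= 152st + 144t + 210t^2 - 576s^2 - 192s - 16s^2t + 196st^2 - 384s^3 + 24t^3    [combine like terms]

152st + 144t + 210t^2 - 576s^2 - 192s - 16s^2t + 196st^2 - 384s^3 + 24t^3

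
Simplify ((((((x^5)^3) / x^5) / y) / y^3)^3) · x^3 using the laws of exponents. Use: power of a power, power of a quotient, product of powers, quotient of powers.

x^33y^(-12)

((((((x^5)^3) / x^5) / y) / y^3)^3) · x^3
= ((((((x^5)^3) / x^5) / y)^3) / ((y^3)^3)) · x^3    [power of a quotient]
= ((((((x^5)^3) / x^5)^3) / (y^3)) / ((y^3)^3)) · x^3    [power of a quotient]
= ((((((x^5)^3)^3) / ((x^5)^3)) / (y^3)) / ((y^3)^3)) · x^3    [power of a quotient]
= (((((x^5)^9) / ((x^5)^3)) / (y^3)) / ((y^3)^3)) · x^3    [power of a power]
= (((x^45 / ((x^5)^3)) / (y^3)) / ((y^3)^3)) · x^3    [power of a power]
= (((x^45 / x^15) / (y^3)) / ((y^3)^3)) · x^3    [power of a power]
= ((x^30 / (y^3)) / ((y^3)^3)) · x^3    [quotient of powers]
= ((x^30 / y^3) / y^9) · x^3    [power of a power]
= x^33y^(-12)    [quotient of powers; product of powers]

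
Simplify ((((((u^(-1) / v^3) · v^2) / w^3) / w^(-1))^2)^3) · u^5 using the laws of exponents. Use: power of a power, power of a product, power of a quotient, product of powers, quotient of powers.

u^(-1)v^(-6)w^(-12)

((((((u^(-1) / v^3) · v^2) / w^3) / w^(-1))^2)^3) · u^5
= (((((u^(-1) / v^3) · v^2) / w^3) / w^(-1))^6) · u^5    [power of a power]
= (((((u^(-1) / v^3) · v^2) / w^3)^6) / ((w^(-1))^6)) · u^5    [power of a quotient]
= (((((u^(-1) / v^3) · v^2)^6) / ((w^3)^6)) / ((w^(-1))^6)) · u^5    [power of a quotient]
= (((((u^(-1) / v^3)^6) · ((v^2)^6)) / ((w^3)^6)) / ((w^(-1))^6)) · u^5    [power of a product]
= ((((((u^(-1))^6) / ((v^3)^6)) · ((v^2)^6)) / ((w^3)^6)) / ((w^(-1))^6)) · u^5    [power of a quotient]
= ((((u^(-6) / ((v^3)^6)) · ((v^2)^6)) / ((w^3)^6)) / ((w^(-1))^6)) · u^5    [power of a power]
= ((((u^(-6) / v^18) · ((v^2)^6)) / ((w^3)^6)) / ((w^(-1))^6)) · u^5    [power of a power]
= ((((u^(-6) / v^18) · v^12) / ((w^3)^6)) / ((w^(-1))^6)) · u^5    [power of a power]
= ((((u^(-6) / v^18) · v^12) / w^18) / ((w^(-1))^6)) · u^5    [power of a power]
= ((((u^(-6) / v^18) · v^12) / w^18) / w^(-6)) · u^5    [power of a power]
= u^(-1)v^(-6)w^(-12)    [quotient of powers; product of powers]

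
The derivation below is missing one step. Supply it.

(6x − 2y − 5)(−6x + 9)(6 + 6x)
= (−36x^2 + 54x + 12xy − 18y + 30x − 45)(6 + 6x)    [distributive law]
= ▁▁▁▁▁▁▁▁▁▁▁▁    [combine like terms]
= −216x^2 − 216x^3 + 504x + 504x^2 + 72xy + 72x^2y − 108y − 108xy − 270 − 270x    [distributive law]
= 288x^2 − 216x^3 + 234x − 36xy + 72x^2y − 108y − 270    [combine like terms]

Applying combine like terms to the line above:

(−36x^2 + 84x + 12xy − 18y − 45)(6 + 6x)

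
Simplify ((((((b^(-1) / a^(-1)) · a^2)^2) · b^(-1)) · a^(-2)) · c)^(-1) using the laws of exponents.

((((((b^(-1) / a^(-1)) · a^2)^2) · b^(-1)) · a^(-2)) · c)^(-1)
= ((((((b^(-1) / a^(-1)) · a^2)^2) · b^(-1)) · a^(-2))^(-1)) · (c^(-1))    [power of a product]
= ((((((b^(-1) / a^(-1)) · a^2)^2) · b^(-1))^(-1)) · ((a^(-2))^(-1))) · (c^(-1))    [power of a product]
= ((((((b^(-1) / a^(-1)) · a^2)^2)^(-1)) · ((b^(-1))^(-1))) · ((a^(-2))^(-1))) · (c^(-1))    [power of a product]
= (((((b^(-1) / a^(-1)) · a^2)^(-2)) · ((b^(-1))^(-1))) · ((a^(-2))^(-1))) · (c^(-1))    [power of a power]
= (((((b^(-1) / a^(-1))^(-2)) · ((a^2)^(-2))) · ((b^(-1))^(-1))) · ((a^(-2))^(-1))) · (c^(-1))    [power of a product]
= ((((((b^(-1))^(-2)) / ((a^(-1))^(-2))) · ((a^2)^(-2))) · ((b^(-1))^(-1))) · ((a^(-2))^(-1))) · (c^(-1))    [power of a quotient]
= ((((b^2 / ((a^(-1))^(-2))) · ((a^2)^(-2))) · ((b^(-1))^(-1))) · ((a^(-2))^(-1))) · (c^(-1))    [power of a power]
= ((((b^2 / a^2) · ((a^2)^(-2))) · ((b^(-1))^(-1))) · ((a^(-2))^(-1))) · (c^(-1))    [power of a power]
= ((((b^2 / a^2) · a^(-4)) · ((b^(-1))^(-1))) · ((a^(-2))^(-1))) · (c^(-1))    [power of a power]
= ((((b^2 / a^2) · a^(-4)) · b) · ((a^(-2))^(-1))) · (c^(-1))    [power of a power]
= ((((b^2 / a^2) · a^(-4)) · b) · a^2) · (c^(-1))    [power of a power]
= a^(-4)b^3c^(-1)    [quotient of powers; product of powers]

a^(-4)b^3c^(-1)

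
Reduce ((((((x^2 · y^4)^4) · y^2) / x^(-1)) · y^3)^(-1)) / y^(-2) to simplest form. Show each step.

x^(-9)y^(-19)

((((((x^2 · y^4)^4) · y^2) / x^(-1)) · y^3)^(-1)) / y^(-2)
= ((((((x^2 · y^4)^4) · y^2) / x^(-1))^(-1)) · ((y^3)^(-1))) / y^(-2)    [power of a product]
= ((((((x^2 · y^4)^4) · y^2)^(-1)) / ((x^(-1))^(-1))) · ((y^3)^(-1))) / y^(-2)    [power of a quotient]
= ((((((x^2 · y^4)^4)^(-1)) · ((y^2)^(-1))) / ((x^(-1))^(-1))) · ((y^3)^(-1))) / y^(-2)    [power of a product]
= (((((x^2 · y^4)^(-4)) · ((y^2)^(-1))) / ((x^(-1))^(-1))) · ((y^3)^(-1))) / y^(-2)    [power of a power]
= ((((((x^2)^(-4)) · ((y^4)^(-4))) · ((y^2)^(-1))) / ((x^(-1))^(-1))) · ((y^3)^(-1))) / y^(-2)    [power of a product]
= ((((x^(-8) · ((y^4)^(-4))) · ((y^2)^(-1))) / ((x^(-1))^(-1))) · ((y^3)^(-1))) / y^(-2)    [power of a power]
= ((((x^(-8) · y^(-16)) · ((y^2)^(-1))) / ((x^(-1))^(-1))) · ((y^3)^(-1))) / y^(-2)    [power of a power]
= ((((x^(-8) · y^(-16)) · y^(-2)) / ((x^(-1))^(-1))) · ((y^3)^(-1))) / y^(-2)    [power of a power]
= ((((x^(-8) · y^(-16)) · y^(-2)) / x) · ((y^3)^(-1))) / y^(-2)    [power of a power]
= ((((x^(-8) · y^(-16)) · y^(-2)) / x) · y^(-3)) / y^(-2)    [power of a power]
= x^(-9)y^(-19)    [quotient of powers; product of powers]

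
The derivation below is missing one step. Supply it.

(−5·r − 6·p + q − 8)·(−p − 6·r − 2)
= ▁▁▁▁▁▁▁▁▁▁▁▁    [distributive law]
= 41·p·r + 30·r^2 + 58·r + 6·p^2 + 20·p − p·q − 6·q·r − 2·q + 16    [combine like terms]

Applying distributive law to the line above:

5·p·r + 30·r^2 + 10·r + 6·p^2 + 36·p·r + 12·p − p·q − 6·q·r − 2·q + 8·p + 48·r + 16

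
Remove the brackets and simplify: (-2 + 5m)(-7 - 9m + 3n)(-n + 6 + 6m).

-50n + 84 - 18m + 71mn - 372m^2 + 6n^2 + 135m^2n - 270m^3 - 15mn^2

(-2 + 5m)(-7 - 9m + 3n)(-n + 6 + 6m)
= (14 + 18m - 6n - 35m - 45m^2 + 15mn)(-n + 6 + 6m)    [distributive law]
= (14 - 17m - 6n - 45m^2 + 15mn)(-n + 6 + 6m)    [combine like terms]
= -14n + 84 + 84m + 17mn - 102m - 102m^2 + 6n^2 - 36n - 36mn + 45m^2n - 270m^2 - 270m^3 - 15mn^2 + 90mn + 90m^2n    [distributive law]
= -50n + 84 - 18m + 71mn - 372m^2 + 6n^2 + 135m^2n - 270m^3 - 15mn^2    [combine like terms]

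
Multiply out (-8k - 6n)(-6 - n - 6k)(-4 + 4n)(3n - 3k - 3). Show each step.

-192kn + 1152k² + 576k - 840kn² - 1200k²n + 456kn³ + 48k²n² + 576k³ - 576k³n - 792n² + 432n + 288n³ + 72n⁴

(-8k - 6n)(-6 - n - 6k)(-4 + 4n)(3n - 3k - 3)
= (48k + 8kn + 48k² + 36n + 6n² + 36kn)(-4 + 4n)(3n - 3k - 3)    [distributive law]
= (48k + 44kn + 48k² + 36n + 6n²)(-4 + 4n)(3n - 3k - 3)    [combine like terms]
= (-192k + 192kn - 176kn + 176kn² - 192k² + 192k²n - 144n + 144n² - 24n² + 24n³)(3n - 3k - 3)    [distributive law]
= (-192k + 16kn + 176kn² - 192k² + 192k²n - 144n + 120n² + 24n³)(3n - 3k - 3)    [combine like terms]
= -576kn + 576k² + 576k + 48kn² - 48k²n - 48kn + 528kn³ - 528k²n² - 528kn² - 576k²n + 576k³ + 576k² + 576k²n² - 576k³n - 576k²n - 432n² + 432kn + 432n + 360n³ - 360kn² - 360n² + 72n⁴ - 72kn³ - 72n³    [distributive law]
= -192kn + 1152k² + 576k - 840kn² - 1200k²n + 456kn³ + 48k²n² + 576k³ - 576k³n - 792n² + 432n + 288n³ + 72n⁴    [combine like terms]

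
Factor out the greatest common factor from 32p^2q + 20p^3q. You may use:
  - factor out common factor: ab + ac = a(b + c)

32p^2q + 20p^3q
= 4(8p^2q + 5p^3q)    [factor out 4]
= 4p^2q(8 + 5p)    [factor out p^2q]

4p^2q(8 + 5p)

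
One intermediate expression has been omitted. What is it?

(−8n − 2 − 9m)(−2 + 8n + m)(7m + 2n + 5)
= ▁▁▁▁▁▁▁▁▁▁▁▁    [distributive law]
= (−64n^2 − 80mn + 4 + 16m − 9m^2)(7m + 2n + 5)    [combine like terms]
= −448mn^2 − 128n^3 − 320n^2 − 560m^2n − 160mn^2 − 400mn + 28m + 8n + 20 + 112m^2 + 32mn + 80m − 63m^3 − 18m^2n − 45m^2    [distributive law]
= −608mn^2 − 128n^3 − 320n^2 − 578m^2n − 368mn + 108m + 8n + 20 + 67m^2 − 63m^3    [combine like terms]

By distributive law:

(16n − 64n^2 − 8mn + 4 − 16n − 2m + 18m − 72mn − 9m^2)(7m + 2n + 5)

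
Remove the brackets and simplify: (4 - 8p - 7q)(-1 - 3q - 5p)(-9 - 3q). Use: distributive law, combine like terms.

36 + 57q - 174q^2 + 108p - 495pq - 177pq^2 - 360p^2 - 120p^2q - 63q^3

(4 - 8p - 7q)(-1 - 3q - 5p)(-9 - 3q)
= (-4 - 12q - 20p + 8p + 24pq + 40p^2 + 7q + 21q^2 + 35pq)(-9 - 3q)    [distributive law]
= (-4 - 5q - 12p + 59pq + 40p^2 + 21q^2)(-9 - 3q)    [combine like terms]
= 36 + 12q + 45q + 15q^2 + 108p + 36pq - 531pq - 177pq^2 - 360p^2 - 120p^2q - 189q^2 - 63q^3    [distributive law]
= 36 + 57q - 174q^2 + 108p - 495pq - 177pq^2 - 360p^2 - 120p^2q - 63q^3    [combine like terms]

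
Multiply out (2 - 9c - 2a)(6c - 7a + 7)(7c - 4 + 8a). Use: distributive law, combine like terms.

(2 - 9c - 2a)(6c - 7a + 7)(7c - 4 + 8a)
= (12c - 14a + 14 - 54c² + 63ac - 63c - 12ac + 14a² - 14a)(7c - 4 + 8a)    [distributive law]
= (-51c - 28a + 14 - 54c² + 51ac + 14a²)(7c - 4 + 8a)    [combine like terms]
= -357c² + 204c - 408ac - 196ac + 112a - 224a² + 98c - 56 + 112a - 378c³ + 216c² - 432ac² + 357ac² - 204ac + 408a²c + 98a²c - 56a² + 112a³    [distributive law]
= -141c² + 302c - 808ac + 224a - 280a² - 56 - 378c³ - 75ac² + 506a²c + 112a³    [combine like terms]

-141c² + 302c - 808ac + 224a - 280a² - 56 - 378c³ - 75ac² + 506a²c + 112a³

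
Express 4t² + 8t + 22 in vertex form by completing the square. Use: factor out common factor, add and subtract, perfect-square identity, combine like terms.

4t² + 8t + 22
= 4(t² + 2t) + 22    [factor out 4 from the t-terms]
= 4(t² + 2t + 1 − 1) + 22    [add and subtract 1 inside the bracket]
= 4(t + 1)² − 4 + 22    [perfect-square identity]
= 4(t + 1)² + 18    [combine constants]

4(t + 1)² + 18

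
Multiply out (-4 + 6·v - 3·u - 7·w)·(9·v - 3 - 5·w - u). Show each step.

(-4 + 6·v - 3·u - 7·w)·(9·v - 3 - 5·w - u)
= -36·v + 12 + 20·w + 4·u + 54·v^2 - 18·v - 30·v·w - 6·u·v - 27·u·v + 9·u + 15·u·w + 3·u^2 - 63·v·w + 21·w + 35·w^2 + 7·u·w    [distributive law]
= -54·v + 12 + 41·w + 13·u + 54·v^2 - 93·v·w - 33·u·v + 22·u·w + 3·u^2 + 35·w^2    [combine like terms]

-54·v + 12 + 41·w + 13·u + 54·v^2 - 93·v·w - 33·u·v + 22·u·w + 3·u^2 + 35·w^2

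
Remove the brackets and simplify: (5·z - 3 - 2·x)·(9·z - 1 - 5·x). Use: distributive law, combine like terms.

(5·z - 3 - 2·x)·(9·z - 1 - 5·x)
= 45·z² - 5·z - 25·x·z - 27·z + 3 + 15·x - 18·x·z + 2·x + 10·x²    [distributive law]
= 45·z² - 32·z - 43·x·z + 3 + 17·x + 10·x²    [combine like terms]

45·z² - 32·z - 43·x·z + 3 + 17·x + 10·x²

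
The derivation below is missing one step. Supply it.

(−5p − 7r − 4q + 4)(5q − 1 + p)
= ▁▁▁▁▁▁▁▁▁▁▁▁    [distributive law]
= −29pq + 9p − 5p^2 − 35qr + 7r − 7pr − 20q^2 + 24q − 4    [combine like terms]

Applying distributive law to the line above:

−25pq + 5p − 5p^2 − 35qr + 7r − 7pr − 20q^2 + 4q − 4pq + 20q − 4 + 4p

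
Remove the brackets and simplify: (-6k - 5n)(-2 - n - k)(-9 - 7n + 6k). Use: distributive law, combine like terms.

(-6k - 5n)(-2 - n - k)(-9 - 7n + 6k)
= (12k + 6kn + 6k^2 + 10n + 5n^2 + 5kn)(-9 - 7n + 6k)    [distributive law]
= (12k + 11kn + 6k^2 + 10n + 5n^2)(-9 - 7n + 6k)    [combine like terms]
= -108k - 84kn + 72k^2 - 99kn - 77kn^2 + 66k^2n - 54k^2 - 42k^2n + 36k^3 - 90n - 70n^2 + 60kn - 45n^2 - 35n^3 + 30kn^2    [distributive law]
= -108k - 123kn + 18k^2 - 47kn^2 + 24k^2n + 36k^3 - 90n - 115n^2 - 35n^3    [combine like terms]

-108k - 123kn + 18k^2 - 47kn^2 + 24k^2n + 36k^3 - 90n - 115n^2 - 35n^3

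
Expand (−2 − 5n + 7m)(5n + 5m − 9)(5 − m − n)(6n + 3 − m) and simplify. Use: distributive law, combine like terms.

(−2 − 5n + 7m)(5n + 5m − 9)(5 − m − n)(6n + 3 − m)
= (−10n − 10m + 18 − 25n² − 25mn + 45n + 35mn + 35m² − 63m)(5 − m − n)(6n + 3 − m)    [distributive law]
= (35n − 73m + 18 − 25n² + 10mn + 35m²)(5 − m − n)(6n + 3 − m)    [combine like terms]
= (175n − 35mn − 35n² − 365m + 73m² + 73mn + 90 − 18m − 18n − 125n² + 25mn² + 25n³ + 50mn − 10m²n − 10mn² + 175m² − 35m³ − 35m²n)(6n + 3 − m)    [distributive law]
= (157n + 88mn − 160n² − 383m + 248m² + 90 + 15mn² + 25n³ − 45m²n − 35m³)(6n + 3 − m)    [combine like terms]
= 942n² + 471n − 157mn + 528mn² + 264mn − 88m²n − 960n³ − 480n² + 160mn² − 2298mn − 1149m + 383m² + 1488m²n + 744m² − 248m³ + 540n + 270 − 90m + 90mn³ + 45mn² − 15m²n² + 150n⁴ + 75n³ − 25mn³ − 270m²n² − 135m²n + 45m³n − 210m³n − 105m³ + 35m⁴    [distributive law]
= 462n² + 1011n − 2191mn + 733mn² + 1265m²n − 885n³ − 1239m + 1127m² − 353m³ + 270 + 65mn³ − 285m²n² + 150n⁴ − 165m³n + 35m⁴    [combine like terms]

462n² + 1011n − 2191mn + 733mn² + 1265m²n − 885n³ − 1239m + 1127m² − 353m³ + 270 + 65mn³ − 285m²n² + 150n⁴ − 165m³n + 35m⁴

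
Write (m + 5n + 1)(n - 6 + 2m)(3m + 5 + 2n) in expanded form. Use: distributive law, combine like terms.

37m^2n - 40mn + 37mn^2 - 2m^2 - 38m + 6m^3 - 33n^2 + 10n^3 - 157n - 30

(m + 5n + 1)(n - 6 + 2m)(3m + 5 + 2n)
= (mn - 6m + 2m^2 + 5n^2 - 30n + 10mn + n - 6 + 2m)(3m + 5 + 2n)    [distributive law]
= (11mn - 4m + 2m^2 + 5n^2 - 29n - 6)(3m + 5 + 2n)    [combine like terms]
= 33m^2n + 55mn + 22mn^2 - 12m^2 - 20m - 8mn + 6m^3 + 10m^2 + 4m^2n + 15mn^2 + 25n^2 + 10n^3 - 87mn - 145n - 58n^2 - 18m - 30 - 12n    [distributive law]
= 37m^2n - 40mn + 37mn^2 - 2m^2 - 38m + 6m^3 - 33n^2 + 10n^3 - 157n - 30    [combine like terms]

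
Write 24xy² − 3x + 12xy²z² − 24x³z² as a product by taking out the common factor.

3x(8y² − 1 + 4y²z² − 8x²z²)

24xy² − 3x + 12xy²z² − 24x³z²
= 3(8xy² − x + 4xy²z² − 8x³z²)    [factor out 3]
= 3x(8y² − 1 + 4y²z² − 8x²z²)    [factor out x]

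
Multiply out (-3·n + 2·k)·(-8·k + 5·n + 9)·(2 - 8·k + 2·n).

(-3·n + 2·k)·(-8·k + 5·n + 9)·(2 - 8·k + 2·n)
= (24·k·n - 15·n² - 27·n - 16·k² + 10·k·n + 18·k)·(2 - 8·k + 2·n)    [distributive law]
= (34·k·n - 15·n² - 27·n - 16·k² + 18·k)·(2 - 8·k + 2·n)    [combine like terms]
= 68·k·n - 272·k²·n + 68·k·n² - 30·n² + 120·k·n² - 30·n³ - 54·n + 216·k·n - 54·n² - 32·k² + 128·k³ - 32·k²·n + 36·k - 144·k² + 36·k·n    [distributive law]
= 320·k·n - 304·k²·n + 188·k·n² - 84·n² - 30·n³ - 54·n - 176·k² + 128·k³ + 36·k    [combine like terms]

320·k·n - 304·k²·n + 188·k·n² - 84·n² - 30·n³ - 54·n - 176·k² + 128·k³ + 36·k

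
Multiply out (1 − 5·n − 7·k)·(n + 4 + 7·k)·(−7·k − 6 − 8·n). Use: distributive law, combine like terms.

553·k·n + 82·n + 182·n^2 + 98·k − 24 + 441·k^2 + 371·k·n^2 + 40·n^3 + 686·k^2·n + 343·k^3

(1 − 5·n − 7·k)·(n + 4 + 7·k)·(−7·k − 6 − 8·n)
= (n + 4 + 7·k − 5·n^2 − 20·n − 35·k·n − 7·k·n − 28·k − 49·k^2)·(−7·k − 6 − 8·n)    [distributive law]
= (−19·n + 4 − 21·k − 5·n^2 − 42·k·n − 49·k^2)·(−7·k − 6 − 8·n)    [combine like terms]
= 133·k·n + 114·n + 152·n^2 − 28·k − 24 − 32·n + 147·k^2 + 126·k + 168·k·n + 35·k·n^2 + 30·n^2 + 40·n^3 + 294·k^2·n + 252·k·n + 336·k·n^2 + 343·k^3 + 294·k^2 + 392·k^2·n    [distributive law]
= 553·k·n + 82·n + 182·n^2 + 98·k − 24 + 441·k^2 + 371·k·n^2 + 40·n^3 + 686·k^2·n + 343·k^3    [combine like terms]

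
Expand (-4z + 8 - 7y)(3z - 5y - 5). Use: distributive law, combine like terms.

-12z^2 - yz + 44z - 5y - 40 + 35y^2

(-4z + 8 - 7y)(3z - 5y - 5)
= -12z^2 + 20yz + 20z + 24z - 40y - 40 - 21yz + 35y^2 + 35y    [distributive law]
= -12z^2 - yz + 44z - 5y - 40 + 35y^2    [combine like terms]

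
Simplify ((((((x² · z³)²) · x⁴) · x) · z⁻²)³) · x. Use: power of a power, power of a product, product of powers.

((((((x² · z³)²) · x⁴) · x) · z⁻²)³) · x
= ((((((x² · z³)²) · x⁴) · x)³) · ((z⁻²)³)) · x    [power of a product]
= ((((((x² · z³)²) · x⁴)³) · (x³)) · ((z⁻²)³)) · x    [power of a product]
= ((((((x² · z³)²)³) · ((x⁴)³)) · (x³)) · ((z⁻²)³)) · x    [power of a product]
= (((((x² · z³)⁶) · ((x⁴)³)) · (x³)) · ((z⁻²)³)) · x    [power of a power]
= ((((((x²)⁶) · ((z³)⁶)) · ((x⁴)³)) · (x³)) · ((z⁻²)³)) · x    [power of a product]
= ((((x¹² · ((z³)⁶)) · ((x⁴)³)) · (x³)) · ((z⁻²)³)) · x    [power of a power]
= ((((x¹² · z¹⁸) · ((x⁴)³)) · (x³)) · ((z⁻²)³)) · x    [power of a power]
= ((((x¹² · z¹⁸) · x¹²) · (x³)) · ((z⁻²)³)) · x    [power of a power]
= ((((x¹² · z¹⁸) · x¹²) · x³) · z⁻⁶) · x    [power of a power]
= x²⁸·z¹²    [product of powers]

x²⁸·z¹²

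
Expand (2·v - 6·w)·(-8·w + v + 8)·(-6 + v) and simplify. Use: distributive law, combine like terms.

84·v·w - 22·v^2·w + 4·v^2 + 2·v^3 - 96·v - 288·w^2 + 48·v·w^2 + 288·w

(2·v - 6·w)·(-8·w + v + 8)·(-6 + v)
= (-16·v·w + 2·v^2 + 16·v + 48·w^2 - 6·v·w - 48·w)·(-6 + v)    [distributive law]
= (-22·v·w + 2·v^2 + 16·v + 48·w^2 - 48·w)·(-6 + v)    [combine like terms]
= 132·v·w - 22·v^2·w - 12·v^2 + 2·v^3 - 96·v + 16·v^2 - 288·w^2 + 48·v·w^2 + 288·w - 48·v·w    [distributive law]
= 84·v·w - 22·v^2·w + 4·v^2 + 2·v^3 - 96·v - 288·w^2 + 48·v·w^2 + 288·w    [combine like terms]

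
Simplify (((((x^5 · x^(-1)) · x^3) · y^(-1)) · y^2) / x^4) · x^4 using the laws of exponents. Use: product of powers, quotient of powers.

(((((x^5 · x^(-1)) · x^3) · y^(-1)) · y^2) / x^4) · x^4
= ((((x^4 · x^3) · y^(-1)) · y^2) / x^4) · x^4    [product of powers]
= (((x^7 · y^(-1)) · y^2) / x^4) · x^4    [product of powers]
= x^7·y    [quotient of powers; product of powers]

x^7·y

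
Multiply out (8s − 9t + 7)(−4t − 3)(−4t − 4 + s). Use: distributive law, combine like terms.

(8s − 9t + 7)(−4t − 3)(−4t − 4 + s)
= (−32st − 24s + 36t^2 + 27t − 28t − 21)(−4t − 4 + s)    [distributive law]
= (−32st − 24s + 36t^2 − t − 21)(−4t − 4 + s)    [combine like terms]
= 128st^2 + 128st − 32s^2t + 96st + 96s − 24s^2 − 144t^3 − 144t^2 + 36st^2 + 4t^2 + 4t − st + 84t + 84 − 21s    [distributive law]
= 164st^2 + 223st − 32s^2t + 75s − 24s^2 − 144t^3 − 140t^2 + 88t + 84    [combine like terms]

164st^2 + 223st − 32s^2t + 75s − 24s^2 − 144t^3 − 140t^2 + 88t + 84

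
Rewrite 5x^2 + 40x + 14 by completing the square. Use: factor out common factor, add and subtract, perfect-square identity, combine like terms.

5x^2 + 40x + 14
= 5(x^2 + 8x) + 14    [factor out 5 from the x-terms]
= 5(x^2 + 8x + 16 - 16) + 14    [add and subtract 16 inside the bracket]
= 5(x + 4)^2 - 80 + 14    [perfect-square identity]
= 5(x + 4)^2 - 66    [combine constants]

5(x + 4)^2 - 66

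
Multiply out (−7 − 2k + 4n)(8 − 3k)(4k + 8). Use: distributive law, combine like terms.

(−7 − 2k + 4n)(8 − 3k)(4k + 8)
= (−56 + 21k − 16k + 6k^2 + 32n − 12kn)(4k + 8)    [distributive law]
= (−56 + 5k + 6k^2 + 32n − 12kn)(4k + 8)    [combine like terms]
= −224k − 448 + 20k^2 + 40k + 24k^3 + 48k^2 + 128kn + 256n − 48k^2n − 96kn    [distributive law]
= −184k − 448 + 68k^2 + 24k^3 + 32kn + 256n − 48k^2n    [combine like terms]

−184k − 448 + 68k^2 + 24k^3 + 32kn + 256n − 48k^2n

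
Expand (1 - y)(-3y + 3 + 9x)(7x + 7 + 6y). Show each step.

(1 - y)(-3y + 3 + 9x)(7x + 7 + 6y)
= (-3y + 3 + 9x + 3y^2 - 3y - 9xy)(7x + 7 + 6y)    [distributive law]
= (-6y + 3 + 9x + 3y^2 - 9xy)(7x + 7 + 6y)    [combine like terms]
= -42xy - 42y - 36y^2 + 21x + 21 + 18y + 63x^2 + 63x + 54xy + 21xy^2 + 21y^2 + 18y^3 - 63x^2y - 63xy - 54xy^2    [distributive law]
= -51xy - 24y - 15y^2 + 84x + 21 + 63x^2 - 33xy^2 + 18y^3 - 63x^2y    [combine like terms]

-51xy - 24y - 15y^2 + 84x + 21 + 63x^2 - 33xy^2 + 18y^3 - 63x^2y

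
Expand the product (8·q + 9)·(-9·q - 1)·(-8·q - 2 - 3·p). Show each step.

576·q^3 + 856·q^2 + 216·p·q^2 + 250·q + 267·p·q + 18 + 27·p

(8·q + 9)·(-9·q - 1)·(-8·q - 2 - 3·p)
= (-72·q^2 - 8·q - 81·q - 9)·(-8·q - 2 - 3·p)    [distributive law]
= (-72·q^2 - 89·q - 9)·(-8·q - 2 - 3·p)    [combine like terms]
= 576·q^3 + 144·q^2 + 216·p·q^2 + 712·q^2 + 178·q + 267·p·q + 72·q + 18 + 27·p    [distributive law]
= 576·q^3 + 856·q^2 + 216·p·q^2 + 250·q + 267·p·q + 18 + 27·p    [combine like terms]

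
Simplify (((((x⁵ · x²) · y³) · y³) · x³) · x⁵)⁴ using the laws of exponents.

(((((x⁵ · x²) · y³) · y³) · x³) · x⁵)⁴
= (((((x⁵ · x²) · y³) · y³) · x³)⁴) · ((x⁵)⁴)    [power of a product]
= (((((x⁵ · x²) · y³) · y³)⁴) · ((x³)⁴)) · ((x⁵)⁴)    [power of a product]
= (((((x⁵ · x²) · y³)⁴) · ((y³)⁴)) · ((x³)⁴)) · ((x⁵)⁴)    [power of a product]
= (((((x⁵ · x²)⁴) · ((y³)⁴)) · ((y³)⁴)) · ((x³)⁴)) · ((x⁵)⁴)    [power of a product]
= ((((((x⁵)⁴) · ((x²)⁴)) · ((y³)⁴)) · ((y³)⁴)) · ((x³)⁴)) · ((x⁵)⁴)    [power of a product]
= ((((x²⁰ · ((x²)⁴)) · ((y³)⁴)) · ((y³)⁴)) · ((x³)⁴)) · ((x⁵)⁴)    [power of a power]
= ((((x²⁰ · x⁸) · ((y³)⁴)) · ((y³)⁴)) · ((x³)⁴)) · ((x⁵)⁴)    [power of a power]
= (((x²⁸ · ((y³)⁴)) · ((y³)⁴)) · ((x³)⁴)) · ((x⁵)⁴)    [product of powers]
= (((x²⁸ · y¹²) · ((y³)⁴)) · ((x³)⁴)) · ((x⁵)⁴)    [power of a power]
= (((x²⁸ · y¹²) · y¹²) · ((x³)⁴)) · ((x⁵)⁴)    [power of a power]
= (((x²⁸ · y¹²) · y¹²) · x¹²) · ((x⁵)⁴)    [power of a power]
= (((x²⁸ · y¹²) · y¹²) · x¹²) · x²⁰    [power of a power]
= x⁶⁰y²⁴    [product of powers]

x⁶⁰y²⁴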